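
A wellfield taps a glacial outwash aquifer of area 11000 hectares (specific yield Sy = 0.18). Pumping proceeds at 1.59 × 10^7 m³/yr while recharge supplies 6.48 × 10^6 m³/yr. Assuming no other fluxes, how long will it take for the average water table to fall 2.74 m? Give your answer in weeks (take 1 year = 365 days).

t ≈ 300 weeks

A = 11000 hectares = 1.1 × 10^8 m²
ΔV = Sy × A × Δh = 0.18 × 1.1 × 10^8 × 2.74 = 5.425 × 10^7 m³
Net withdrawal = 1.59 × 10^7 − 6.48 × 10^6 = 9.42 × 10^6 m³/yr = 25810 m³/d
t = ΔV / Q = 5.425 × 10^7 m³ / 25810 m³/d = 2102 d
t = 2102 d ≈ 300.3 weeks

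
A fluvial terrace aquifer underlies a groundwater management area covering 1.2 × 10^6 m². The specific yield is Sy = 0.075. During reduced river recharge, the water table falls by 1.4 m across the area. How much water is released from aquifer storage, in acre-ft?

ΔV = Sy × A × Δh = 0.075 × 1.2 × 10^6 m² × 1.4 m = 1.26 × 10^5 m³
ΔV = 1.26 × 10^5 m³ = 102.1 acre-ft

ΔV ≈ 102 acre-ft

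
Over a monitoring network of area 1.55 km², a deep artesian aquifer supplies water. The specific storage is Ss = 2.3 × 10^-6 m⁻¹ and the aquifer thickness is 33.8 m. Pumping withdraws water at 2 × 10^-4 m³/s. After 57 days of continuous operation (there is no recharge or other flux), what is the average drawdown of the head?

S = Ss × b = 2.3 × 10^-6 m⁻¹ × 33.8 m = 7.774 × 10^-5
A = 1.55 km² = 1.55 × 10^6 m²
Q = 2 × 10^-4 m³/s = 17.28 m³/d
ΔV = Q × t = 17.28 m³/d × 57 d = 985 m³
Δh = ΔV / (S × A) = 985 / (7.774 × 10^-5 × 1.55 × 10^6) = 8.174 m

Δh ≈ 8.17 m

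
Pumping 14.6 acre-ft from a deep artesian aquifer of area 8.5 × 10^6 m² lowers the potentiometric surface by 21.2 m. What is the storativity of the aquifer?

ΔV = 14.6 acre-ft = 18010 m³
S = ΔV / (A × Δh) = 18010 m³ / (8.5 × 10^6 m² × 21.2 m) = 9.994 × 10^-5

S ≈ 1 × 10^-4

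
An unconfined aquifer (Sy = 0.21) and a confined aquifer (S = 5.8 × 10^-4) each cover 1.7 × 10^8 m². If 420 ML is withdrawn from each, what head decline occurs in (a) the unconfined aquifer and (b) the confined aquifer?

ΔV = 420 ML = 4.2 × 10^5 m³
Unconfined: Δh_u = ΔV/(Sy·A) = 4.2 × 10^5/(0.21 × 1.7 × 10^8) = 0.01176 m
Confined: Δh_c = ΔV/(S·A) = 4.2 × 10^5/(5.8 × 10^-4 × 1.7 × 10^8) = 4.26 m

Δh_u ≈ 0.0118 m; Δh_c ≈ 4.26 m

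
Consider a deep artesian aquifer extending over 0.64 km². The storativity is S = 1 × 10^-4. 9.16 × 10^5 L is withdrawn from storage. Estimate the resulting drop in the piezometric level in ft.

Δh ≈ 47 ft

A = 0.64 km² = 6.4 × 10^5 m²
ΔV = 9.16 × 10^5 L = 916 m³
Δh = ΔV / (S × A) = 916 m³ / (1 × 10^-4 × 6.4 × 10^5 m²) = 14.31 m
Δh = 14.31 m = 46.96 ft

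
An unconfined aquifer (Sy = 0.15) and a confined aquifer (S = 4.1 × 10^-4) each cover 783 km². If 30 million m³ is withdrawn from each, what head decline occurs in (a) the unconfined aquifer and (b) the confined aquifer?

Δh_u ≈ 0.255 m; Δh_c ≈ 93.4 m

A = 783 km² = 7.83 × 10^8 m²
ΔV = 30 million m³ = 3 × 10^7 m³
Unconfined: Δh_u = ΔV/(Sy·A) = 3 × 10^7/(0.15 × 7.83 × 10^8) = 0.2554 m
Confined: Δh_c = ΔV/(S·A) = 3 × 10^7/(4.1 × 10^-4 × 7.83 × 10^8) = 93.45 m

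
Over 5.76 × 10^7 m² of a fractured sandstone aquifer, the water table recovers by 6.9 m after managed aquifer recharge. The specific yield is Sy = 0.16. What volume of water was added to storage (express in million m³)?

ΔV ≈ 63.6 million m³

ΔV = Sy × A × Δh = 0.16 × 5.76 × 10^7 m² × 6.9 m = 6.359 × 10^7 m³
ΔV = 6.359 × 10^7 m³ = 63.59 million m³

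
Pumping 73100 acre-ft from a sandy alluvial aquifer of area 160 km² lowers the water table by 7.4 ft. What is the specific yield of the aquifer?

Sy ≈ 0.25

A = 160 km² = 1.6 × 10^8 m²
Δh = 7.4 ft = 2.256 m
ΔV = 73100 acre-ft = 9.017 × 10^7 m³
Sy = ΔV / (A × Δh) = 9.017 × 10^7 m³ / (1.6 × 10^8 m² × 2.256 m) = 0.2499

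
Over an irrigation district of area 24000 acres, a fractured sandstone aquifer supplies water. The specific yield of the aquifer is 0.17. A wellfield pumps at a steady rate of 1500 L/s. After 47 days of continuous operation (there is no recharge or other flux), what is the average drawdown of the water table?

A = 24000 acres = 9.712 × 10^7 m²
Q = 1500 L/s = 1.296 × 10^5 m³/d
ΔV = Q × t = 1.296 × 10^5 m³/d × 47 d = 6.091 × 10^6 m³
Δh = ΔV / (Sy × A) = 6.091 × 10^6 / (0.17 × 9.712 × 10^7) = 0.3689 m

Δh ≈ 0.369 m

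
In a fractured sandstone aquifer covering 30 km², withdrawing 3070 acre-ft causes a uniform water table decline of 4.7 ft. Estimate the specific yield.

Sy ≈ 0.088

A = 30 km² = 3 × 10^7 m²
Δh = 4.7 ft = 1.433 m
ΔV = 3070 acre-ft = 3.787 × 10^6 m³
Sy = ΔV / (A × Δh) = 3.787 × 10^6 m³ / (3 × 10^7 m² × 1.433 m) = 0.08811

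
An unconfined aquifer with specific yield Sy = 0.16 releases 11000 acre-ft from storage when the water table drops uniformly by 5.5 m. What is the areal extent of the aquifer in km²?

A ≈ 15.4 km²

ΔV = 11000 acre-ft = 1.357 × 10^7 m³
A = ΔV / (Sy × Δh) = 1.357 × 10^7 / (0.16 × 5.5) = 1.542 × 10^7 m²
A = 1.542 × 10^7 m² = 15.42 km²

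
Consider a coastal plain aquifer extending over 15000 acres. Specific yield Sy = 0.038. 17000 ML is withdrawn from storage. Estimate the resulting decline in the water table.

Δh ≈ 7.37 m

A = 15000 acres = 6.07 × 10^7 m²
ΔV = 17000 ML = 1.7 × 10^7 m³
Δh = ΔV / (Sy × A) = 1.7 × 10^7 m³ / (0.038 × 6.07 × 10^7 m²) = 7.37 m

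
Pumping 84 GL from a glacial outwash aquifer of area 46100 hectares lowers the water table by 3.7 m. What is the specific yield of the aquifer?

Sy ≈ 0.049

A = 46100 hectares = 4.61 × 10^8 m²
ΔV = 84 GL = 8.4 × 10^7 m³
Sy = ΔV / (A × Δh) = 8.4 × 10^7 m³ / (4.61 × 10^8 m² × 3.7 m) = 0.04925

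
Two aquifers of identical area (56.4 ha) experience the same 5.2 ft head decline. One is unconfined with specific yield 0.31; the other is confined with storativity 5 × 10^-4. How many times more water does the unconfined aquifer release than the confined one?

ΔV_u / ΔV_c ≈ 620

A = 56.4 ha = 5.64 × 10^5 m²
Δh = 5.2 ft = 1.585 m
Unconfined: ΔV_u = Sy × A × Δh = 0.31 × 5.64 × 10^5 × 1.585 = 2.771 × 10^5 m³
Confined: ΔV_c = S × A × Δh = 5 × 10^-4 × 5.64 × 10^5 × 1.585 = 447 m³
Ratio = ΔV_u / ΔV_c = Sy / S = 0.31 / 5 × 10^-4 = 620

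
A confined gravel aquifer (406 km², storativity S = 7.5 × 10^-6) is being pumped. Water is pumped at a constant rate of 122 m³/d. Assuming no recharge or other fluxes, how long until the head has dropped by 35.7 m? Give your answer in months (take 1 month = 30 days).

A = 406 km² = 4.06 × 10^8 m²
ΔV = S × A × Δh = 7.5 × 10^-6 × 4.06 × 10^8 × 35.7 = 1.087 × 10^5 m³
t = ΔV / Q = 1.087 × 10^5 m³ / 122 m³/d = 891 d
t = 891 d ≈ 29.7 months

t ≈ 29.7 months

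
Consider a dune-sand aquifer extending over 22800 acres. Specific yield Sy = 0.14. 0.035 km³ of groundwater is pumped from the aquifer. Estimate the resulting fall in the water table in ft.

A = 22800 acres = 9.227 × 10^7 m²
ΔV = 0.035 km³ = 3.5 × 10^7 m³
Δh = ΔV / (Sy × A) = 3.5 × 10^7 m³ / (0.14 × 9.227 × 10^7 m²) = 2.709 m
Δh = 2.709 m = 8.889 ft

Δh ≈ 8.89 ft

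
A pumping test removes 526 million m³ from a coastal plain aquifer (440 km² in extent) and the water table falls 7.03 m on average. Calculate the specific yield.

Sy ≈ 0.17

A = 440 km² = 4.4 × 10^8 m²
ΔV = 526 million m³ = 5.26 × 10^8 m³
Sy = ΔV / (A × Δh) = 5.26 × 10^8 m³ / (4.4 × 10^8 m² × 7.03 m) = 0.1701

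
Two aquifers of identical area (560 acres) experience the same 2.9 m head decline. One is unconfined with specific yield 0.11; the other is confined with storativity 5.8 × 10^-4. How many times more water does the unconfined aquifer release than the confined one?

A = 560 acres = 2.266 × 10^6 m²
Unconfined: ΔV_u = Sy × A × Δh = 0.11 × 2.266 × 10^6 × 2.9 = 7.229 × 10^5 m³
Confined: ΔV_c = S × A × Δh = 5.8 × 10^-4 × 2.266 × 10^6 × 2.9 = 3812 m³
Ratio = ΔV_u / ΔV_c = Sy / S = 0.11 / 5.8 × 10^-4 = 189.7

ΔV_u / ΔV_c ≈ 190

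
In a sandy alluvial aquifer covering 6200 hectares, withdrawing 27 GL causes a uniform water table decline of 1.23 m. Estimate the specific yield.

Sy ≈ 0.35

A = 6200 hectares = 6.2 × 10^7 m²
ΔV = 27 GL = 2.7 × 10^7 m³
Sy = ΔV / (A × Δh) = 2.7 × 10^7 m³ / (6.2 × 10^7 m² × 1.23 m) = 0.3541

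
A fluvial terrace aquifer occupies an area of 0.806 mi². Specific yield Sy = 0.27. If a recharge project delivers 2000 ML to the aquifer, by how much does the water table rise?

Δh ≈ 3.55 m

A = 0.806 mi² = 2.088 × 10^6 m²
ΔV = 2000 ML = 2 × 10^6 m³
Δh = ΔV / (Sy × A) = 2 × 10^6 m³ / (0.27 × 2.088 × 10^6 m²) = 3.548 m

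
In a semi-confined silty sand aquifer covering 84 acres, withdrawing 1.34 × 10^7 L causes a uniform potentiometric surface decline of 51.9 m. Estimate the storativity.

S ≈ 7.6 × 10^-4

A = 84 acres = 3.399 × 10^5 m²
ΔV = 1.34 × 10^7 L = 13400 m³
S = ΔV / (A × Δh) = 13400 m³ / (3.399 × 10^5 m² × 51.9 m) = 7.595 × 10^-4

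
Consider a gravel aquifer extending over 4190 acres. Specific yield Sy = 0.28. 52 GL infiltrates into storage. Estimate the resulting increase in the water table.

A = 4190 acres = 1.696 × 10^7 m²
ΔV = 52 GL = 5.2 × 10^7 m³
Δh = ΔV / (Sy × A) = 5.2 × 10^7 m³ / (0.28 × 1.696 × 10^7 m²) = 10.95 m

Δh ≈ 11 m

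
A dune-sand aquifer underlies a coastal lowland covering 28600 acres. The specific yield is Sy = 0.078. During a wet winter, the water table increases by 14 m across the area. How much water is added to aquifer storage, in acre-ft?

ΔV ≈ 1.02 × 10^5 acre-ft

A = 28600 acres = 1.157 × 10^8 m²
ΔV = Sy × A × Δh = 0.078 × 1.157 × 10^8 m² × 14 m = 1.264 × 10^8 m³
ΔV = 1.264 × 10^8 m³ = 1.025 × 10^5 acre-ft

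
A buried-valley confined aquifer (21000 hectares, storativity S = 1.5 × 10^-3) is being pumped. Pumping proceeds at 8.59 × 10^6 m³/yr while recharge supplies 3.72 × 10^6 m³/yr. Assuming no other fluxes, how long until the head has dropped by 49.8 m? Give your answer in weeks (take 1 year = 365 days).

A = 21000 hectares = 2.1 × 10^8 m²
ΔV = S × A × Δh = 0.0015 × 2.1 × 10^8 × 49.8 = 1.569 × 10^7 m³
Net withdrawal = 8.59 × 10^6 − 3.72 × 10^6 = 4.87 × 10^6 m³/yr = 13340 m³/d
t = ΔV / Q = 1.569 × 10^7 m³ / 13340 m³/d = 1176 d
t = 1176 d ≈ 168 weeks

t ≈ 168 weeks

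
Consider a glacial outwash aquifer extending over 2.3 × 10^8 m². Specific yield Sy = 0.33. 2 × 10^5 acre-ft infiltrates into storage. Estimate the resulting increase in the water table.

Δh ≈ 3.25 m

ΔV = 2 × 10^5 acre-ft = 2.467 × 10^8 m³
Δh = ΔV / (Sy × A) = 2.467 × 10^8 m³ / (0.33 × 2.3 × 10^8 m²) = 3.25 m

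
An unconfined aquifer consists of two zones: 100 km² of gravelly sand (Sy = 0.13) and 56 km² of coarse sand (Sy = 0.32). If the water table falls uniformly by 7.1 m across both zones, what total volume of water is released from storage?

ΔV ≈ 2.2 × 10^8 m³

A₁ = 100 km² = 1 × 10^8 m²; A₂ = 56 km² = 5.6 × 10^7 m²
ΔV₁ = 0.13 × 1 × 10^8 × 7.1 = 9.23 × 10^7 m³
ΔV₂ = 0.32 × 5.6 × 10^7 × 7.1 = 1.272 × 10^8 m³
ΔV = ΔV₁ + ΔV₂ = 2.195 × 10^8 m³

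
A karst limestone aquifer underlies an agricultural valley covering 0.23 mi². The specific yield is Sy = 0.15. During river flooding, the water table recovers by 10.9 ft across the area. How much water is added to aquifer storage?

A = 0.23 mi² = 5.957 × 10^5 m²
Δh = 10.9 ft = 3.322 m
ΔV = Sy × A × Δh = 0.15 × 5.957 × 10^5 m² × 3.322 m = 2.969 × 10^5 m³

ΔV ≈ 2.97 × 10^5 m³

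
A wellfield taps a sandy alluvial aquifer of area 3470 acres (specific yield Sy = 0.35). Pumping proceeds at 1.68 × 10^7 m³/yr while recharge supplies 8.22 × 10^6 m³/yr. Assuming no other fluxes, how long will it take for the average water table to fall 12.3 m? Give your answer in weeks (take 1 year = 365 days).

A = 3470 acres = 1.404 × 10^7 m²
ΔV = Sy × A × Δh = 0.35 × 1.404 × 10^7 × 12.3 = 6.045 × 10^7 m³
Net withdrawal = 1.68 × 10^7 − 8.22 × 10^6 = 8.58 × 10^6 m³/yr = 23510 m³/d
t = ΔV / Q = 6.045 × 10^7 m³ / 23510 m³/d = 2572 d
t = 2572 d ≈ 367.4 weeks

t ≈ 367 weeks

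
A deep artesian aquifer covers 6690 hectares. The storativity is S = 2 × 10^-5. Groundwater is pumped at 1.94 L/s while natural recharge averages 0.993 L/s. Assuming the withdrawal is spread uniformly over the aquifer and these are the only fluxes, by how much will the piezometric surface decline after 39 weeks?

Δh ≈ 16.7 m

A = 6690 hectares = 6.69 × 10^7 m²
Net abstraction = 1.94 − 0.993 = 0.947 L/s
Q_net = 0.947 L/s = 81.82 m³/d
t = 39 weeks = 273 d
ΔV = Q × t = 81.82 m³/d × 273 d = 22340 m³
Δh = ΔV / (S × A) = 22340 / (2 × 10^-5 × 6.69 × 10^7) = 16.69 m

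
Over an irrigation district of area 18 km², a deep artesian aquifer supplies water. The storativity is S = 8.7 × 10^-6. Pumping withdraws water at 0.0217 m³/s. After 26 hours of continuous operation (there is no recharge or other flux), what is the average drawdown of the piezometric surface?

A = 18 km² = 1.8 × 10^7 m²
Q = 0.0217 m³/s = 1875 m³/d
t = 26 hours = 1.083 d
ΔV = Q × t = 1875 m³/d × 1.083 d = 2031 m³
Δh = ΔV / (S × A) = 2031 / (8.7 × 10^-6 × 1.8 × 10^7) = 12.97 m

Δh ≈ 13 m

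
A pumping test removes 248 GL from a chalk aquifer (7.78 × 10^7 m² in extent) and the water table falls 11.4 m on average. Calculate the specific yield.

Sy ≈ 0.28

ΔV = 248 GL = 2.48 × 10^8 m³
Sy = ΔV / (A × Δh) = 2.48 × 10^8 m³ / (7.78 × 10^7 m² × 11.4 m) = 0.2796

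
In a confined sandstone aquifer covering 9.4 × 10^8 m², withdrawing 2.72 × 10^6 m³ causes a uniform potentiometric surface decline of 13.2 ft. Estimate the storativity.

S ≈ 7.2 × 10^-4

Δh = 13.2 ft = 4.023 m
S = ΔV / (A × Δh) = 2.72 × 10^6 m³ / (9.4 × 10^8 m² × 4.023 m) = 7.192 × 10^-4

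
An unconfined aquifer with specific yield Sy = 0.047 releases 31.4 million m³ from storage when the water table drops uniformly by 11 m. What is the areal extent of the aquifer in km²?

A ≈ 60.7 km²

ΔV = 31.4 million m³ = 3.14 × 10^7 m³
A = ΔV / (Sy × Δh) = 3.14 × 10^7 / (0.047 × 11) = 6.074 × 10^7 m²
A = 6.074 × 10^7 m² = 60.74 km²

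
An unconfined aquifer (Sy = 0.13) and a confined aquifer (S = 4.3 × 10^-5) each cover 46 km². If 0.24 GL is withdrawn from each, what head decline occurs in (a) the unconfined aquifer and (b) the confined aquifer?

Δh_u ≈ 0.0401 m; Δh_c ≈ 121 m

A = 46 km² = 4.6 × 10^7 m²
ΔV = 0.24 GL = 2.4 × 10^5 m³
Unconfined: Δh_u = ΔV/(Sy·A) = 2.4 × 10^5/(0.13 × 4.6 × 10^7) = 0.04013 m
Confined: Δh_c = ΔV/(S·A) = 2.4 × 10^5/(4.3 × 10^-5 × 4.6 × 10^7) = 121.3 m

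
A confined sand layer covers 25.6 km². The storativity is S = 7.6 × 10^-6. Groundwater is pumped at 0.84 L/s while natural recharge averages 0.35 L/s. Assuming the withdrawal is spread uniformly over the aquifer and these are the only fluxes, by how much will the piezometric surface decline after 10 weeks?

Δh ≈ 15.2 m

A = 25.6 km² = 2.56 × 10^7 m²
Net abstraction = 0.84 − 0.35 = 0.49 L/s
Q_net = 0.49 L/s = 42.34 m³/d
t = 10 weeks = 70 d
ΔV = Q × t = 42.34 m³/d × 70 d = 2964 m³
Δh = ΔV / (S × A) = 2964 / (7.6 × 10^-6 × 2.56 × 10^7) = 15.23 m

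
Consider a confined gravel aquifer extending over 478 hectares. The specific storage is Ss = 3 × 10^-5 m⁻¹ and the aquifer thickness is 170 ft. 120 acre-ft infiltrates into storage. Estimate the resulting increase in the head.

Δh ≈ 19.9 m

b = 170 ft = 51.82 m
S = Ss × b = 3 × 10^-5 m⁻¹ × 51.82 m = 1.554 × 10^-3
A = 478 hectares = 4.78 × 10^6 m²
ΔV = 120 acre-ft = 1.48 × 10^5 m³
Δh = ΔV / (S × A) = 1.48 × 10^5 m³ / (0.001554 × 4.78 × 10^6 m²) = 19.92 m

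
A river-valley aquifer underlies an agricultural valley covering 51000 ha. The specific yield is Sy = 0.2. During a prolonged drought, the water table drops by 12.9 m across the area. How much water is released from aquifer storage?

ΔV ≈ 1.32 × 10^9 m³

A = 51000 ha = 5.1 × 10^8 m²
ΔV = Sy × A × Δh = 0.2 × 5.1 × 10^8 m² × 12.9 m = 1.316 × 10^9 m³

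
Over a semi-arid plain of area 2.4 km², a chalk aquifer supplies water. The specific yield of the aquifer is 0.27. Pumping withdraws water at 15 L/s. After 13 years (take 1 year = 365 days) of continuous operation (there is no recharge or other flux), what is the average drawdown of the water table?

Δh ≈ 9.49 m

A = 2.4 km² = 2.4 × 10^6 m²
Q = 15 L/s = 1296 m³/d
t = 13 years = 4745 d
ΔV = Q × t = 1296 m³/d × 4745 d = 6.15 × 10^6 m³
Δh = ΔV / (Sy × A) = 6.15 × 10^6 / (0.27 × 2.4 × 10^6) = 9.49 m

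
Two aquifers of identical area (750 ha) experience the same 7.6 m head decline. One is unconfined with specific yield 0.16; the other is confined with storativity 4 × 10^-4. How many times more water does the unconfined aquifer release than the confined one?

A = 750 ha = 7.5 × 10^6 m²
Unconfined: ΔV_u = Sy × A × Δh = 0.16 × 7.5 × 10^6 × 7.6 = 9.12 × 10^6 m³
Confined: ΔV_c = S × A × Δh = 4 × 10^-4 × 7.5 × 10^6 × 7.6 = 22800 m³
Ratio = ΔV_u / ΔV_c = Sy / S = 0.16 / 4 × 10^-4 = 400

ΔV_u / ΔV_c ≈ 400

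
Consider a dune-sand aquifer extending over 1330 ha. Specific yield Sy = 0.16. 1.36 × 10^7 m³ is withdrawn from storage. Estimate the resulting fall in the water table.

Δh ≈ 6.39 m

A = 1330 ha = 1.33 × 10^7 m²
Δh = ΔV / (Sy × A) = 1.36 × 10^7 m³ / (0.16 × 1.33 × 10^7 m²) = 6.391 m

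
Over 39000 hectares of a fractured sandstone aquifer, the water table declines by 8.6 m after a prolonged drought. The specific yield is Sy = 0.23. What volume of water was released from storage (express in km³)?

A = 39000 hectares = 3.9 × 10^8 m²
ΔV = Sy × A × Δh = 0.23 × 3.9 × 10^8 m² × 8.6 m = 7.714 × 10^8 m³
ΔV = 7.714 × 10^8 m³ = 0.7714 km³

ΔV ≈ 0.771 km³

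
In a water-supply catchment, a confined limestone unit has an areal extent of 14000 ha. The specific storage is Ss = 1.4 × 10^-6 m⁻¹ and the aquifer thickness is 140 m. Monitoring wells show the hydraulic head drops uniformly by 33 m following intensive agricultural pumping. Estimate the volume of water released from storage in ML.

S = Ss × b = 1.4 × 10^-6 m⁻¹ × 140 m = 1.96 × 10^-4
A = 14000 ha = 1.4 × 10^8 m²
ΔV = S × A × Δh = 1.96 × 10^-4 × 1.4 × 10^8 m² × 33 m = 9.055 × 10^5 m³
ΔV = 9.055 × 10^5 m³ = 905.5 ML

ΔV ≈ 906 ML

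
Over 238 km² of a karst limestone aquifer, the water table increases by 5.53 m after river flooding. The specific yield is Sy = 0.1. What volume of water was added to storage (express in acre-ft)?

ΔV ≈ 1.07 × 10^5 acre-ft

A = 238 km² = 2.38 × 10^8 m²
ΔV = Sy × A × Δh = 0.1 × 2.38 × 10^8 m² × 5.53 m = 1.316 × 10^8 m³
ΔV = 1.316 × 10^8 m³ = 1.067 × 10^5 acre-ft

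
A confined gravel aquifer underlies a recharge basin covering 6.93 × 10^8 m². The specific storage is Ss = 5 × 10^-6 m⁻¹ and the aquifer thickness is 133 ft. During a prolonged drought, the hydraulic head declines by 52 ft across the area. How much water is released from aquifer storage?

b = 133 ft = 40.54 m
S = Ss × b = 5 × 10^-6 m⁻¹ × 40.54 m = 2.027 × 10^-4
Δh = 52 ft = 15.85 m
ΔV = S × A × Δh = 2.027 × 10^-4 × 6.93 × 10^8 m² × 15.85 m = 2.226 × 10^6 m³

ΔV ≈ 2.23 × 10^6 m³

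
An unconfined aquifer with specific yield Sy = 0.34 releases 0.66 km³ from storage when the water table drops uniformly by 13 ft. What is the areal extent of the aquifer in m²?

A ≈ 4.9 × 10^8 m²

Δh = 13 ft = 3.962 m
ΔV = 0.66 km³ = 6.6 × 10^8 m³
A = ΔV / (Sy × Δh) = 6.6 × 10^8 / (0.34 × 3.962) = 4.899 × 10^8 m²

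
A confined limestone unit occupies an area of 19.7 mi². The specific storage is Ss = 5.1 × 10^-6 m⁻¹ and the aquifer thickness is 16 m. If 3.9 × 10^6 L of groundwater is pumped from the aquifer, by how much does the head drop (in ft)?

Δh ≈ 3.07 ft

S = Ss × b = 5.1 × 10^-6 m⁻¹ × 16 m = 8.16 × 10^-5
A = 19.7 mi² = 5.102 × 10^7 m²
ΔV = 3.9 × 10^6 L = 3900 m³
Δh = ΔV / (S × A) = 3900 m³ / (8.16 × 10^-5 × 5.102 × 10^7 m²) = 0.9367 m
Δh = 0.9367 m = 3.073 ft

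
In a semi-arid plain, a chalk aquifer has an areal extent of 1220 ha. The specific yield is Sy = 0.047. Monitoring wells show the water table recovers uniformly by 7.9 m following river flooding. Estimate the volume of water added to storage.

A = 1220 ha = 1.22 × 10^7 m²
ΔV = Sy × A × Δh = 0.047 × 1.22 × 10^7 m² × 7.9 m = 4.53 × 10^6 m³

ΔV ≈ 4.53 × 10^6 m³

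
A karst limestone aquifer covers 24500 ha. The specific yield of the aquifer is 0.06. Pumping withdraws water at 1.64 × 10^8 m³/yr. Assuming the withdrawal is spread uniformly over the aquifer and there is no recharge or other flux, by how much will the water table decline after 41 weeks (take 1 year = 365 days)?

Δh ≈ 8.77 m

A = 24500 ha = 2.45 × 10^8 m²
Q = 1.64 × 10^8 m³/yr = 4.493 × 10^5 m³/d
t = 41 weeks = 287 d
ΔV = Q × t = 4.493 × 10^5 m³/d × 287 d = 1.29 × 10^8 m³
Δh = ΔV / (Sy × A) = 1.29 × 10^8 / (0.06 × 2.45 × 10^8) = 8.772 m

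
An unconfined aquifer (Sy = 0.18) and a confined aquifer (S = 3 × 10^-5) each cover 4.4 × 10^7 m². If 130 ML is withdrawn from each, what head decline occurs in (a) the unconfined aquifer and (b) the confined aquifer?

Δh_u ≈ 0.0164 m; Δh_c ≈ 98.5 m

ΔV = 130 ML = 1.3 × 10^5 m³
Unconfined: Δh_u = ΔV/(Sy·A) = 1.3 × 10^5/(0.18 × 4.4 × 10^7) = 0.01641 m
Confined: Δh_c = ΔV/(S·A) = 1.3 × 10^5/(3 × 10^-5 × 4.4 × 10^7) = 98.48 m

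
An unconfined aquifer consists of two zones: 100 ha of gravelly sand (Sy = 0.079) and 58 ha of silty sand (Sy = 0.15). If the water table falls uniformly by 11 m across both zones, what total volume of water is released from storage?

A₁ = 100 ha = 1 × 10^6 m²; A₂ = 58 ha = 5.8 × 10^5 m²
ΔV₁ = 0.079 × 1 × 10^6 × 11 = 8.69 × 10^5 m³
ΔV₂ = 0.15 × 5.8 × 10^5 × 11 = 9.57 × 10^5 m³
ΔV = ΔV₁ + ΔV₂ = 1.826 × 10^6 m³

ΔV ≈ 1.83 × 10^6 m³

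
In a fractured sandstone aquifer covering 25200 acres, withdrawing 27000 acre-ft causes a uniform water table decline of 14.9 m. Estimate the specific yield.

Sy ≈ 0.022

A = 25200 acres = 1.02 × 10^8 m²
ΔV = 27000 acre-ft = 3.33 × 10^7 m³
Sy = ΔV / (A × Δh) = 3.33 × 10^7 m³ / (1.02 × 10^8 m² × 14.9 m) = 0.02192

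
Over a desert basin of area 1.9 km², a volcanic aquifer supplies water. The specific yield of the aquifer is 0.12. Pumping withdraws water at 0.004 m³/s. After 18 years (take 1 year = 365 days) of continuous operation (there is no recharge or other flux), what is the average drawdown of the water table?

A = 1.9 km² = 1.9 × 10^6 m²
Q = 0.004 m³/s = 345.6 m³/d
t = 18 years = 6570 d
ΔV = Q × t = 345.6 m³/d × 6570 d = 2.271 × 10^6 m³
Δh = ΔV / (Sy × A) = 2.271 × 10^6 / (0.12 × 1.9 × 10^6) = 9.959 m

Δh ≈ 9.96 m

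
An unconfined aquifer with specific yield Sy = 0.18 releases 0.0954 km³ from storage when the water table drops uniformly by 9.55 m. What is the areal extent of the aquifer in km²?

A ≈ 55.5 km²

ΔV = 0.0954 km³ = 9.54 × 10^7 m³
A = ΔV / (Sy × Δh) = 9.54 × 10^7 / (0.18 × 9.55) = 5.55 × 10^7 m²
A = 5.55 × 10^7 m² = 55.5 km²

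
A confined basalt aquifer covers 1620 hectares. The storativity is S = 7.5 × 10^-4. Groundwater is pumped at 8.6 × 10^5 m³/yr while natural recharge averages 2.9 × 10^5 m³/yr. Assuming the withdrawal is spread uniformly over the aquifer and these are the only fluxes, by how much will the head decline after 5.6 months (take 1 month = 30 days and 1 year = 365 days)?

A = 1620 hectares = 1.62 × 10^7 m²
Net abstraction = 8.6 × 10^5 − 2.9 × 10^5 = 5.7 × 10^5 m³/yr
Q_net = 5.7 × 10^5 m³/yr = 1562 m³/d
t = 5.6 months = 168 d
ΔV = Q × t = 1562 m³/d × 168 d = 2.624 × 10^5 m³
Δh = ΔV / (S × A) = 2.624 × 10^5 / (7.5 × 10^-4 × 1.62 × 10^7) = 21.59 m

Δh ≈ 21.6 m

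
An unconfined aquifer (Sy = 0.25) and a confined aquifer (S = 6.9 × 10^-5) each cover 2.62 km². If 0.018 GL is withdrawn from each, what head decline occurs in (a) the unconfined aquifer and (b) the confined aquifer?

A = 2.62 km² = 2.62 × 10^6 m²
ΔV = 0.018 GL = 18000 m³
Unconfined: Δh_u = ΔV/(Sy·A) = 18000/(0.25 × 2.62 × 10^6) = 0.02748 m
Confined: Δh_c = ΔV/(S·A) = 18000/(6.9 × 10^-5 × 2.62 × 10^6) = 99.57 m

Δh_u ≈ 0.0275 m; Δh_c ≈ 99.6 m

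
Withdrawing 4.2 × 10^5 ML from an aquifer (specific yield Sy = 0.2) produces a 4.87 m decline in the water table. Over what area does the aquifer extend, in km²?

ΔV = 4.2 × 10^5 ML = 4.2 × 10^8 m³
A = ΔV / (Sy × Δh) = 4.2 × 10^8 / (0.2 × 4.87) = 4.312 × 10^8 m²
A = 4.312 × 10^8 m² = 431.2 km²

A ≈ 431 km²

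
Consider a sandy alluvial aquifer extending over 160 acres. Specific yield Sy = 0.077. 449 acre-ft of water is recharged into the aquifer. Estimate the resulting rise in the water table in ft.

A = 160 acres = 6.475 × 10^5 m²
ΔV = 449 acre-ft = 5.538 × 10^5 m³
Δh = ΔV / (Sy × A) = 5.538 × 10^5 m³ / (0.077 × 6.475 × 10^5 m²) = 11.11 m
Δh = 11.11 m = 36.44 ft

Δh ≈ 36.4 ft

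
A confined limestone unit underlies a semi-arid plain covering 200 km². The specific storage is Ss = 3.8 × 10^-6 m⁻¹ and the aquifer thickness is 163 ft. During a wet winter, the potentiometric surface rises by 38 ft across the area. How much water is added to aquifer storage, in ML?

b = 163 ft = 49.68 m
S = Ss × b = 3.8 × 10^-6 m⁻¹ × 49.68 m = 1.888 × 10^-4
A = 200 km² = 2 × 10^8 m²
Δh = 38 ft = 11.58 m
ΔV = S × A × Δh = 1.888 × 10^-4 × 2 × 10^8 m² × 11.58 m = 4.373 × 10^5 m³
ΔV = 4.373 × 10^5 m³ = 437.3 ML

ΔV ≈ 437 ML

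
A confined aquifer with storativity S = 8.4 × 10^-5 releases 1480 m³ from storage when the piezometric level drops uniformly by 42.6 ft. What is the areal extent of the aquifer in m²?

Δh = 42.6 ft = 12.98 m
A = ΔV / (S × Δh) = 1480 / (8.4 × 10^-5 × 12.98) = 1.357 × 10^6 m²

A ≈ 1.36 × 10^6 m²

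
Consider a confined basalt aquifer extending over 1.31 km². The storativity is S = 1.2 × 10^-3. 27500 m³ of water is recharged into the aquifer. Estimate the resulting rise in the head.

A = 1.31 km² = 1.31 × 10^6 m²
Δh = ΔV / (S × A) = 27500 m³ / (0.0012 × 1.31 × 10^6 m²) = 17.49 m

Δh ≈ 17.5 m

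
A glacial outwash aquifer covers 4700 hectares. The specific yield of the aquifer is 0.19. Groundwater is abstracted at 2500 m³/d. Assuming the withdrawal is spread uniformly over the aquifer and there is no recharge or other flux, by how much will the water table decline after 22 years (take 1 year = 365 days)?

A = 4700 hectares = 4.7 × 10^7 m²
t = 22 years = 8030 d
ΔV = Q × t = 2500 m³/d × 8030 d = 2.007 × 10^7 m³
Δh = ΔV / (Sy × A) = 2.007 × 10^7 / (0.19 × 4.7 × 10^7) = 2.248 m

Δh ≈ 2.25 m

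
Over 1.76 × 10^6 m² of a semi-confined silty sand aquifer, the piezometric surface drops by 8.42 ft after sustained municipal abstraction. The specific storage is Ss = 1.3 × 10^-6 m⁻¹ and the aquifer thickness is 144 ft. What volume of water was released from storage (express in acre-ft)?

b = 144 ft = 43.89 m
S = Ss × b = 1.3 × 10^-6 m⁻¹ × 43.89 m = 5.706 × 10^-5
Δh = 8.42 ft = 2.566 m
ΔV = S × A × Δh = 5.706 × 10^-5 × 1.76 × 10^6 m² × 2.566 m = 257.7 m³
ΔV = 257.7 m³ = 0.2089 acre-ft

ΔV ≈ 0.209 acre-ft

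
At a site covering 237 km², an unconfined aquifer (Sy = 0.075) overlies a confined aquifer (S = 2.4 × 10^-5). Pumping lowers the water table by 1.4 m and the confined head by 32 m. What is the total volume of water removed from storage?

A = 237 km² = 2.37 × 10^8 m²
Unconfined: ΔV_u = Sy × A × Δh_u = 0.075 × 2.37 × 10^8 × 1.4 = 2.489 × 10^7 m³
Confined: ΔV_c = S × A × Δh_c = 2.4 × 10^-5 × 2.37 × 10^8 × 32 = 1.82 × 10^5 m³
Total ΔV = 2.489 × 10^7 + 1.82 × 10^5 = 2.507 × 10^7 m³

ΔV ≈ 2.51 × 10^7 m³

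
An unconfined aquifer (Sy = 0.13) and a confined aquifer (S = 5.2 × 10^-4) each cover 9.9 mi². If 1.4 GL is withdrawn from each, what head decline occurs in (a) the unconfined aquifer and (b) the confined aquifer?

A = 9.9 mi² = 2.564 × 10^7 m²
ΔV = 1.4 GL = 1.4 × 10^6 m³
Unconfined: Δh_u = ΔV/(Sy·A) = 1.4 × 10^6/(0.13 × 2.564 × 10^7) = 0.42 m
Confined: Δh_c = ΔV/(S·A) = 1.4 × 10^6/(5.2 × 10^-4 × 2.564 × 10^7) = 105 m

Δh_u ≈ 0.42 m; Δh_c ≈ 105 m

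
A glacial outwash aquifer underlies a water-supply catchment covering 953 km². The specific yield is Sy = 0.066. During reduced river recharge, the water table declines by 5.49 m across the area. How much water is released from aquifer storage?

ΔV ≈ 3.45 × 10^8 m³

A = 953 km² = 9.53 × 10^8 m²
ΔV = Sy × A × Δh = 0.066 × 9.53 × 10^8 m² × 5.49 m = 3.453 × 10^8 m³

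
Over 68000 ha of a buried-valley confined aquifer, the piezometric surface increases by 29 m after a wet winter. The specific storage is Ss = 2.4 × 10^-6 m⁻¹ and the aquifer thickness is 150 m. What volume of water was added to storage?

ΔV ≈ 7.1 × 10^6 m³

S = Ss × b = 2.4 × 10^-6 m⁻¹ × 150 m = 3.6 × 10^-4
A = 68000 ha = 6.8 × 10^8 m²
ΔV = S × A × Δh = 3.6 × 10^-4 × 6.8 × 10^8 m² × 29 m = 7.099 × 10^6 m³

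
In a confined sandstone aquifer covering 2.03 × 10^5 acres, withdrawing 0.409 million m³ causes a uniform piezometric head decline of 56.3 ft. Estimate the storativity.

S ≈ 2.9 × 10^-5

A = 2.03 × 10^5 acres = 8.215 × 10^8 m²
Δh = 56.3 ft = 17.16 m
ΔV = 0.409 million m³ = 4.09 × 10^5 m³
S = ΔV / (A × Δh) = 4.09 × 10^5 m³ / (8.215 × 10^8 m² × 17.16 m) = 2.901 × 10^-5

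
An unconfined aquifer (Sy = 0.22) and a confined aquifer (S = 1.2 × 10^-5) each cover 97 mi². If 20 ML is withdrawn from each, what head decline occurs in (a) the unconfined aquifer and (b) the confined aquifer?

A = 97 mi² = 2.512 × 10^8 m²
ΔV = 20 ML = 20000 m³
Unconfined: Δh_u = ΔV/(Sy·A) = 20000/(0.22 × 2.512 × 10^8) = 3.619 × 10^-4 m
Confined: Δh_c = ΔV/(S·A) = 20000/(1.2 × 10^-5 × 2.512 × 10^8) = 6.634 m

Δh_u ≈ 3.62 × 10^-4 m; Δh_c ≈ 6.63 m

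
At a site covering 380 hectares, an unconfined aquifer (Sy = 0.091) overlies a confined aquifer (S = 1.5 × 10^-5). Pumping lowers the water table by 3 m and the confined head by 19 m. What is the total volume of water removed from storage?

A = 380 hectares = 3.8 × 10^6 m²
Unconfined: ΔV_u = Sy × A × Δh_u = 0.091 × 3.8 × 10^6 × 3 = 1.037 × 10^6 m³
Confined: ΔV_c = S × A × Δh_c = 1.5 × 10^-5 × 3.8 × 10^6 × 19 = 1083 m³
Total ΔV = 1.037 × 10^6 + 1083 = 1.038 × 10^6 m³

ΔV ≈ 1.04 × 10^6 m³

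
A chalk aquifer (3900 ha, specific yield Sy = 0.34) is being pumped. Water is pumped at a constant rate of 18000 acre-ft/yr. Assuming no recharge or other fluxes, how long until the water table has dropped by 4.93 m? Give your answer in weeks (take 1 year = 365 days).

t ≈ 154 weeks

A = 3900 ha = 3.9 × 10^7 m²
ΔV = Sy × A × Δh = 0.34 × 3.9 × 10^7 × 4.93 = 6.537 × 10^7 m³
Q = 18000 acre-ft/yr = 60830 m³/d
t = ΔV / Q = 6.537 × 10^7 m³ / 60830 m³/d = 1075 d
t = 1075 d ≈ 153.5 weeks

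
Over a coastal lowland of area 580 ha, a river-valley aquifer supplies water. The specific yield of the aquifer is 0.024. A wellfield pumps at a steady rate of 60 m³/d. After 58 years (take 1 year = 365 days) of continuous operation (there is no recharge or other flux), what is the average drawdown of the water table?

A = 580 ha = 5.8 × 10^6 m²
t = 58 years = 21170 d
ΔV = Q × t = 60 m³/d × 21170 d = 1.27 × 10^6 m³
Δh = ΔV / (Sy × A) = 1.27 × 10^6 / (0.024 × 5.8 × 10^6) = 9.125 m

Δh ≈ 9.12 m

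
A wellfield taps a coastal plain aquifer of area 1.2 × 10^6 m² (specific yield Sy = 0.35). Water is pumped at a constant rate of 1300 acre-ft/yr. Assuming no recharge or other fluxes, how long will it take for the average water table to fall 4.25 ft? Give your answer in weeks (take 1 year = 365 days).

t ≈ 17.7 weeks

Δh = 4.25 ft = 1.295 m
ΔV = Sy × A × Δh = 0.35 × 1.2 × 10^6 × 1.295 = 5.441 × 10^5 m³
Q = 1300 acre-ft/yr = 4393 m³/d
t = ΔV / Q = 5.441 × 10^5 m³ / 4393 m³/d = 123.8 d
t = 123.8 d ≈ 17.69 weeks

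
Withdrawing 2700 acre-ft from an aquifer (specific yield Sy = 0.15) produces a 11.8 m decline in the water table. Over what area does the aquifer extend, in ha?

ΔV = 2700 acre-ft = 3.33 × 10^6 m³
A = ΔV / (Sy × Δh) = 3.33 × 10^6 / (0.15 × 11.8) = 1.882 × 10^6 m²
A = 1.882 × 10^6 m² = 188.2 ha

A ≈ 188 ha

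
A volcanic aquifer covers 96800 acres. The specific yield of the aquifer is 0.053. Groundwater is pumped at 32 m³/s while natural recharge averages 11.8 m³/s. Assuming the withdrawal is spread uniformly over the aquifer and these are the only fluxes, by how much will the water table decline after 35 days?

Δh ≈ 2.94 m

A = 96800 acres = 3.917 × 10^8 m²
Net abstraction = 32 − 11.8 = 20.2 m³/s
Q_net = 20.2 m³/s = 1.745 × 10^6 m³/d
ΔV = Q × t = 1.745 × 10^6 m³/d × 35 d = 6.108 × 10^7 m³
Δh = ΔV / (Sy × A) = 6.108 × 10^7 / (0.053 × 3.917 × 10^8) = 2.942 m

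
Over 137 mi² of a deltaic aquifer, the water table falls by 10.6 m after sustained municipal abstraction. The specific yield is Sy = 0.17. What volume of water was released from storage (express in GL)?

A = 137 mi² = 3.548 × 10^8 m²
ΔV = Sy × A × Δh = 0.17 × 3.548 × 10^8 m² × 10.6 m = 6.394 × 10^8 m³
ΔV = 6.394 × 10^8 m³ = 639.4 GL

ΔV ≈ 639 GL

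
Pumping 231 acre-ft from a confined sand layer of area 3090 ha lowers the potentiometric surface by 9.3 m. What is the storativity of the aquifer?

S ≈ 9.9 × 10^-4

A = 3090 ha = 3.09 × 10^7 m²
ΔV = 231 acre-ft = 2.849 × 10^5 m³
S = ΔV / (A × Δh) = 2.849 × 10^5 m³ / (3.09 × 10^7 m² × 9.3 m) = 9.915 × 10^-4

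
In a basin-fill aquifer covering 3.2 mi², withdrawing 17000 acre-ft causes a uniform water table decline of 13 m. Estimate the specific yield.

Sy ≈ 0.19

A = 3.2 mi² = 8.288 × 10^6 m²
ΔV = 17000 acre-ft = 2.097 × 10^7 m³
Sy = ΔV / (A × Δh) = 2.097 × 10^7 m³ / (8.288 × 10^6 m² × 13 m) = 0.1946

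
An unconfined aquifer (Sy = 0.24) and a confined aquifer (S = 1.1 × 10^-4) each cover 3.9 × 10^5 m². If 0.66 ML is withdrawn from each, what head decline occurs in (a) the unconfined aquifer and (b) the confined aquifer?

Δh_u ≈ 0.00705 m; Δh_c ≈ 15.4 m

ΔV = 0.66 ML = 660 m³
Unconfined: Δh_u = ΔV/(Sy·A) = 660/(0.24 × 3.9 × 10^5) = 0.007051 m
Confined: Δh_c = ΔV/(S·A) = 660/(1.1 × 10^-4 × 3.9 × 10^5) = 15.38 m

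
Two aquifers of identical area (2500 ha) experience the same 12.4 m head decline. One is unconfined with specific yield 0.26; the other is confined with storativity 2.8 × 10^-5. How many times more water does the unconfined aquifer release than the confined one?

A = 2500 ha = 2.5 × 10^7 m²
Unconfined: ΔV_u = Sy × A × Δh = 0.26 × 2.5 × 10^7 × 12.4 = 8.06 × 10^7 m³
Confined: ΔV_c = S × A × Δh = 2.8 × 10^-5 × 2.5 × 10^7 × 12.4 = 8680 m³
Ratio = ΔV_u / ΔV_c = Sy / S = 0.26 / 2.8 × 10^-5 = 9286

ΔV_u / ΔV_c ≈ 9290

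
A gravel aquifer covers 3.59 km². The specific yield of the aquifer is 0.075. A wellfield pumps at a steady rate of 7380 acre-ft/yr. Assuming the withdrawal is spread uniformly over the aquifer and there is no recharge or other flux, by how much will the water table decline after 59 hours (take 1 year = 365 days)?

Δh ≈ 0.228 m

A = 3.59 km² = 3.59 × 10^6 m²
Q = 7380 acre-ft/yr = 24940 m³/d
t = 59 hours = 2.458 d
ΔV = Q × t = 24940 m³/d × 2.458 d = 61310 m³
Δh = ΔV / (Sy × A) = 61310 / (0.075 × 3.59 × 10^6) = 0.2277 m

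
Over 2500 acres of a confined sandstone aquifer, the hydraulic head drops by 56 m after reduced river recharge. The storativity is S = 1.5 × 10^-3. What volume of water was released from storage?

ΔV ≈ 8.5 × 10^5 m³

A = 2500 acres = 1.012 × 10^7 m²
ΔV = S × A × Δh = 0.0015 × 1.012 × 10^7 m² × 56 m = 8.498 × 10^5 m³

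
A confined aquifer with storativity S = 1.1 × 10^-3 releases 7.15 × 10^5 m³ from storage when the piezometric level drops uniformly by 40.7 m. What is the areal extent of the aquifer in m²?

A = ΔV / (S × Δh) = 7.15 × 10^5 / (0.0011 × 40.7) = 1.597 × 10^7 m²

A ≈ 1.6 × 10^7 m²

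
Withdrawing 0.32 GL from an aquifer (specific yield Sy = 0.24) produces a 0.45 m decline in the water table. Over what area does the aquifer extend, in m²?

A ≈ 2.96 × 10^6 m²

ΔV = 0.32 GL = 3.2 × 10^5 m³
A = ΔV / (Sy × Δh) = 3.2 × 10^5 / (0.24 × 0.45) = 2.963 × 10^6 m²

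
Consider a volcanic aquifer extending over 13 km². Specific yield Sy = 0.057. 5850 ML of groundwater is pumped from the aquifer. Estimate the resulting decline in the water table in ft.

A = 13 km² = 1.3 × 10^7 m²
ΔV = 5850 ML = 5.85 × 10^6 m³
Δh = ΔV / (Sy × A) = 5.85 × 10^6 m³ / (0.057 × 1.3 × 10^7 m²) = 7.895 m
Δh = 7.895 m = 25.9 ft

Δh ≈ 25.9 ft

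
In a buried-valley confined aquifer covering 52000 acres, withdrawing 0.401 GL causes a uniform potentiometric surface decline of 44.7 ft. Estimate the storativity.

S ≈ 1.4 × 10^-4

A = 52000 acres = 2.104 × 10^8 m²
Δh = 44.7 ft = 13.62 m
ΔV = 0.401 GL = 4.01 × 10^5 m³
S = ΔV / (A × Δh) = 4.01 × 10^5 m³ / (2.104 × 10^8 m² × 13.62 m) = 1.399 × 10^-4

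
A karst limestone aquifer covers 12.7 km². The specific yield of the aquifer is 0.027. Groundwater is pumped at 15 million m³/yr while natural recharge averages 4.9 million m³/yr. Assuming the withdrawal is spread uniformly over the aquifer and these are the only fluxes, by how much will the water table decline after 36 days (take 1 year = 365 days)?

Δh ≈ 2.91 m

A = 12.7 km² = 1.27 × 10^7 m²
Net abstraction = 15 − 4.9 = 10.1 million m³/yr
Q_net = 10.1 million m³/yr = 27670 m³/d
ΔV = Q × t = 27670 m³/d × 36 d = 9.962 × 10^5 m³
Δh = ΔV / (Sy × A) = 9.962 × 10^5 / (0.027 × 1.27 × 10^7) = 2.905 m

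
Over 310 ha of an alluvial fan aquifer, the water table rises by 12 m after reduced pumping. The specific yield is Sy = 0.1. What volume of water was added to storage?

ΔV ≈ 3.72 × 10^6 m³

A = 310 ha = 3.1 × 10^6 m²
ΔV = Sy × A × Δh = 0.1 × 3.1 × 10^6 m² × 12 m = 3.72 × 10^6 m³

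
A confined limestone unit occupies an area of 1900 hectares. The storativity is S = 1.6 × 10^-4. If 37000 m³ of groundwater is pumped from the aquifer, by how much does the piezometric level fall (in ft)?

Δh ≈ 39.9 ft

A = 1900 hectares = 1.9 × 10^7 m²
Δh = ΔV / (S × A) = 37000 m³ / (1.6 × 10^-4 × 1.9 × 10^7 m²) = 12.17 m
Δh = 12.17 m = 39.93 ft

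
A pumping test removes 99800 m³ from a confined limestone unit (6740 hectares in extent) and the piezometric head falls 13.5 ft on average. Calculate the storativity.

A = 6740 hectares = 6.74 × 10^7 m²
Δh = 13.5 ft = 4.115 m
S = ΔV / (A × Δh) = 99800 m³ / (6.74 × 10^7 m² × 4.115 m) = 3.599 × 10^-4

S ≈ 3.6 × 10^-4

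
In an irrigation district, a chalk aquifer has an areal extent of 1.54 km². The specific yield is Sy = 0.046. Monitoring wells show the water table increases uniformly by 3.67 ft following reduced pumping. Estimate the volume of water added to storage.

ΔV ≈ 79200 m³

A = 1.54 km² = 1.54 × 10^6 m²
Δh = 3.67 ft = 1.119 m
ΔV = Sy × A × Δh = 0.046 × 1.54 × 10^6 m² × 1.119 m = 79240 m³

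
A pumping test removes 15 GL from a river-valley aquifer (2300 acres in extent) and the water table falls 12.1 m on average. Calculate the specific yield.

Sy ≈ 0.13

A = 2300 acres = 9.308 × 10^6 m²
ΔV = 15 GL = 1.5 × 10^7 m³
Sy = ΔV / (A × Δh) = 1.5 × 10^7 m³ / (9.308 × 10^6 m² × 12.1 m) = 0.1332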